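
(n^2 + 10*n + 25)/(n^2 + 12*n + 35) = (n + 5)/(n + 7)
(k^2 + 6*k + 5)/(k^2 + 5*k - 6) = (k^2 + 6*k + 5)/(k^2 + 5*k - 6)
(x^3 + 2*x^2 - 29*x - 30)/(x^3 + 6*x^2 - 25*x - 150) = (x + 1)/(x + 5)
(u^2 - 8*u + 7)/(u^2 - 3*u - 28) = (u - 1)/(u + 4)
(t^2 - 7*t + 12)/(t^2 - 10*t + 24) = (t - 3)/(t - 6)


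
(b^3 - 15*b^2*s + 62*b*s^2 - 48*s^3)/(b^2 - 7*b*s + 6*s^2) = b - 8*s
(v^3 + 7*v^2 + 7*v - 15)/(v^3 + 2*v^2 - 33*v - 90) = (v - 1)/(v - 6)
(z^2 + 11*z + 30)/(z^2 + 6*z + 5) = (z + 6)/(z + 1)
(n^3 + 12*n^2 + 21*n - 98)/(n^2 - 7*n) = (n^3 + 12*n^2 + 21*n - 98)/(n*(n - 7))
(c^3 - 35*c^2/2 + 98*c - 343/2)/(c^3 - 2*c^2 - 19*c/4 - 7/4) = 2*(c^2 - 14*c + 49)/(2*c^2 + 3*c + 1)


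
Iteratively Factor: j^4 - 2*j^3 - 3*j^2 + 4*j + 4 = (j + 1)*(j^3 - 3*j^2 + 4) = (j - 2)*(j + 1)*(j^2 - j - 2) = (j - 2)*(j + 1)^2*(j - 2)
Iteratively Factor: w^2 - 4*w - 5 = (w + 1)*(w - 5)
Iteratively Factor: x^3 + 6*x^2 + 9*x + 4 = (x + 1)*(x^2 + 5*x + 4) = (x + 1)*(x + 4)*(x + 1)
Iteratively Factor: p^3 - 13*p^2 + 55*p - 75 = (p - 5)*(p^2 - 8*p + 15) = (p - 5)*(p - 3)*(p - 5)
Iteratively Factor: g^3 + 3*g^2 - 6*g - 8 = (g + 1)*(g^2 + 2*g - 8) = (g + 1)*(g + 4)*(g - 2)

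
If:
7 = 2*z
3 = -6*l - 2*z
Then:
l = -5/3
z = 7/2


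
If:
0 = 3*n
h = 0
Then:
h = 0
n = 0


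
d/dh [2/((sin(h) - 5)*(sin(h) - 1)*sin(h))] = 2*(-3*cos(h) + 12/tan(h) - 5*cos(h)/sin(h)^2)/((sin(h) - 5)^2*(sin(h) - 1)^2)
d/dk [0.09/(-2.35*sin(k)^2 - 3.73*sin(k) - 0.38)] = (0.423*sin(k) + 0.3357)*cos(k)/(2.35*sin(k)^2 + 3.73*sin(k) + 0.38)^2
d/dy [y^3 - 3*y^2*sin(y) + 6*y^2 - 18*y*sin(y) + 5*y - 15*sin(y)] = -3*y^2*cos(y) + 3*y^2 - 6*y*sin(y) - 18*y*cos(y) + 12*y - 18*sin(y) - 15*cos(y) + 5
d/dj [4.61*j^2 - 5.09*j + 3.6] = 9.22*j - 5.09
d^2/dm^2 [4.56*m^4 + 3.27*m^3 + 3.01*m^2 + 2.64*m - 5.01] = 54.72*m^2 + 19.62*m + 6.02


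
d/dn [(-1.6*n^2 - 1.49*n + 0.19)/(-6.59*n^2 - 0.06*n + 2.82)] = (-9.7231*n^2 - 6.5198*n - 4.1904)/(43.4281*n^4 + 0.7908*n^3 - 37.164*n^2 - 0.3384*n + 7.9524)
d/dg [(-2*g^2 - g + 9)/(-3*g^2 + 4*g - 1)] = (-11*g^2 + 58*g - 35)/(9*g^4 - 24*g^3 + 22*g^2 - 8*g + 1)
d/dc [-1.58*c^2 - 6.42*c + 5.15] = -3.16*c - 6.42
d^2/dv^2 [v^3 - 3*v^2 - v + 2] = 6*v - 6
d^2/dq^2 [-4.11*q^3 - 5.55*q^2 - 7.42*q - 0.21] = -24.66*q - 11.1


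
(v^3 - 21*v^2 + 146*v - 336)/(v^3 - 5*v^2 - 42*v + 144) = (v^2 - 13*v + 42)/(v^2 + 3*v - 18)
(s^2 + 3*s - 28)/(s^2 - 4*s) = (s + 7)/s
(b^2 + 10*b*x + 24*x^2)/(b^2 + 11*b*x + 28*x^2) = (b + 6*x)/(b + 7*x)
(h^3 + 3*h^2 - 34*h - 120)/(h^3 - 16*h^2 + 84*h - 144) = (h^2 + 9*h + 20)/(h^2 - 10*h + 24)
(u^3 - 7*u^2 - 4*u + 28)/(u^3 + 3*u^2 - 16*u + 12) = (u^2 - 5*u - 14)/(u^2 + 5*u - 6)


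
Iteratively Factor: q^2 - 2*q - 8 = (q - 4)*(q + 2)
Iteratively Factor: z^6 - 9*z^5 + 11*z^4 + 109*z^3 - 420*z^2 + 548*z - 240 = (z - 1)*(z^5 - 8*z^4 + 3*z^3 + 112*z^2 - 308*z + 240) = (z - 5)*(z - 1)*(z^4 - 3*z^3 - 12*z^2 + 52*z - 48) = (z - 5)*(z - 1)*(z + 4)*(z^3 - 7*z^2 + 16*z - 12) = (z - 5)*(z - 2)*(z - 1)*(z + 4)*(z^2 - 5*z + 6) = (z - 5)*(z - 2)^2*(z - 1)*(z + 4)*(z - 3)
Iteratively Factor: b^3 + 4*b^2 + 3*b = (b + 1)*(b^2 + 3*b) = (b + 1)*(b + 3)*(b)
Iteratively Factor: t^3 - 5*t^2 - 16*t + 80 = (t + 4)*(t^2 - 9*t + 20) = (t - 4)*(t + 4)*(t - 5)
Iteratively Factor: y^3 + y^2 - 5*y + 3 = (y - 1)*(y^2 + 2*y - 3) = (y - 1)*(y + 3)*(y - 1)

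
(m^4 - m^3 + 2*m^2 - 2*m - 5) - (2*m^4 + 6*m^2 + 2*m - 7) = -m^4 - m^3 - 4*m^2 - 4*m + 2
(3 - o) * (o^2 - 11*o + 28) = -o^3 + 14*o^2 - 61*o + 84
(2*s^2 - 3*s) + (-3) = 2*s^2 - 3*s - 3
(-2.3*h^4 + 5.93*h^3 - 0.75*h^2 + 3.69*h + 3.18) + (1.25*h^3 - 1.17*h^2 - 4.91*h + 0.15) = -2.3*h^4 + 7.18*h^3 - 1.92*h^2 - 1.22*h + 3.33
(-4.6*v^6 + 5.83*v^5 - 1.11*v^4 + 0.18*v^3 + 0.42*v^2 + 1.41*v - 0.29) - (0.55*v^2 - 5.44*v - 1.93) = -4.6*v^6 + 5.83*v^5 - 1.11*v^4 + 0.18*v^3 - 0.13*v^2 + 6.85*v + 1.64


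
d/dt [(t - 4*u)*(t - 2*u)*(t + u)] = 3*t^2 - 10*t*u + 2*u^2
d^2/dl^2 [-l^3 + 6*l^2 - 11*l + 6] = 12 - 6*l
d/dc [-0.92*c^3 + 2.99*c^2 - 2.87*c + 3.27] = -2.76*c^2 + 5.98*c - 2.87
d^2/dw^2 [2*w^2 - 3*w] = 4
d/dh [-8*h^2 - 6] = -16*h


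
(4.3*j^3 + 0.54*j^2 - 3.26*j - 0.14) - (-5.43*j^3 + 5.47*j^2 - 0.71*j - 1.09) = 9.73*j^3 - 4.93*j^2 - 2.55*j + 0.95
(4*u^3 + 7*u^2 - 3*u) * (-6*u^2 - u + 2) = -24*u^5 - 46*u^4 + 19*u^3 + 17*u^2 - 6*u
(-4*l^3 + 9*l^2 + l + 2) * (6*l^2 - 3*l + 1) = -24*l^5 + 66*l^4 - 25*l^3 + 18*l^2 - 5*l + 2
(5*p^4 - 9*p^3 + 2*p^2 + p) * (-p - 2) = -5*p^5 - p^4 + 16*p^3 - 5*p^2 - 2*p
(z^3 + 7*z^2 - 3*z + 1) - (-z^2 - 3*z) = z^3 + 8*z^2 + 1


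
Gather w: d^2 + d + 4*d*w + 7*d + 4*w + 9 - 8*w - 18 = d^2 + 8*d + w*(4*d - 4) - 9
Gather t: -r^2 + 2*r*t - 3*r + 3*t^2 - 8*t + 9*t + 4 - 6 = -r^2 - 3*r + 3*t^2 + t*(2*r + 1) - 2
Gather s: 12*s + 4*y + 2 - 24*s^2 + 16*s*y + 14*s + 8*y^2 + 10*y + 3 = -24*s^2 + s*(16*y + 26) + 8*y^2 + 14*y + 5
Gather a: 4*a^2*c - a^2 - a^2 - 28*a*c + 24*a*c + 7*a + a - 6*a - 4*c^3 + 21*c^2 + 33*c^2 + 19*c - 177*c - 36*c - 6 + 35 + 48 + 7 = a^2*(4*c - 2) + a*(2 - 4*c) - 4*c^3 + 54*c^2 - 194*c + 84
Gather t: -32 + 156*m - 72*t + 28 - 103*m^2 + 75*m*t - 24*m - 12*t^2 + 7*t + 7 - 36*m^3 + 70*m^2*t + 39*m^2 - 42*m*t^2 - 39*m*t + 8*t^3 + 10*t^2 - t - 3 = -36*m^3 - 64*m^2 + 132*m + 8*t^3 + t^2*(-42*m - 2) + t*(70*m^2 + 36*m - 66)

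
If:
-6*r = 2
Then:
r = -1/3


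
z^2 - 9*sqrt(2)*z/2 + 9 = (z - 3*sqrt(2))*(z - 3*sqrt(2)/2)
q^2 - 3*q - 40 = (q - 8)*(q + 5)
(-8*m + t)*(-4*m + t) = 32*m^2 - 12*m*t + t^2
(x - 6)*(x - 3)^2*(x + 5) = x^4 - 7*x^3 - 15*x^2 + 171*x - 270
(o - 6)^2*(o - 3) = o^3 - 15*o^2 + 72*o - 108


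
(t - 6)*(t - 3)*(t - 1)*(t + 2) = t^4 - 8*t^3 + 7*t^2 + 36*t - 36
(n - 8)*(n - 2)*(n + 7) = n^3 - 3*n^2 - 54*n + 112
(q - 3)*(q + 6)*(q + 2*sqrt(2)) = q^3 + 2*sqrt(2)*q^2 + 3*q^2 - 18*q + 6*sqrt(2)*q - 36*sqrt(2)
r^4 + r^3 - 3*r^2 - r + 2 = (r - 1)^2*(r + 1)*(r + 2)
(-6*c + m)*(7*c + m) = -42*c^2 + c*m + m^2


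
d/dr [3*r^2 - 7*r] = 6*r - 7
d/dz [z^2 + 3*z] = 2*z + 3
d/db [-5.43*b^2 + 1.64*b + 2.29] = 1.64 - 10.86*b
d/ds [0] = 0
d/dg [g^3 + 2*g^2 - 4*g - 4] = 3*g^2 + 4*g - 4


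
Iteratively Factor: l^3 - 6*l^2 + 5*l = (l - 5)*(l^2 - l) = l*(l - 5)*(l - 1)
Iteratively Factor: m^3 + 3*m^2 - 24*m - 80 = (m + 4)*(m^2 - m - 20) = (m - 5)*(m + 4)*(m + 4)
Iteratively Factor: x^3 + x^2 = (x)*(x^2 + x) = x*(x + 1)*(x)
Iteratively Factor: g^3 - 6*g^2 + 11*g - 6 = (g - 1)*(g^2 - 5*g + 6) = (g - 3)*(g - 1)*(g - 2)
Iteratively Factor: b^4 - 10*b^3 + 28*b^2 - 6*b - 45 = (b - 5)*(b^3 - 5*b^2 + 3*b + 9) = (b - 5)*(b - 3)*(b^2 - 2*b - 3) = (b - 5)*(b - 3)^2*(b + 1)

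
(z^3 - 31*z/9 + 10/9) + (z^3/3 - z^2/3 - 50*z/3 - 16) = 4*z^3/3 - z^2/3 - 181*z/9 - 134/9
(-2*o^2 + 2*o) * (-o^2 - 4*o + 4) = 2*o^4 + 6*o^3 - 16*o^2 + 8*o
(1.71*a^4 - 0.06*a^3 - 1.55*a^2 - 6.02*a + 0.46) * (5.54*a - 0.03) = 9.4734*a^5 - 0.3837*a^4 - 8.5852*a^3 - 33.3043*a^2 + 2.729*a - 0.0138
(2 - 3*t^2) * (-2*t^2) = 6*t^4 - 4*t^2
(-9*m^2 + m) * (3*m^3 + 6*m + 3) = -27*m^5 + 3*m^4 - 54*m^3 - 21*m^2 + 3*m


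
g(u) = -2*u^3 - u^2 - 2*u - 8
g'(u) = -6*u^2 - 2*u - 2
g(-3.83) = 97.35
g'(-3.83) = -82.35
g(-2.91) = 38.64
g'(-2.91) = -46.99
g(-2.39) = 18.37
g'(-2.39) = -31.49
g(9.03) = -1580.23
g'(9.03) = -509.31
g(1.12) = -14.30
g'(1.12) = -11.77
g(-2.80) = 33.66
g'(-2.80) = -43.44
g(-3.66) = 83.98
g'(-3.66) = -75.05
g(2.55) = -52.77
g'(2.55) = -46.12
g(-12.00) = 3328.00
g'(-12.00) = -842.00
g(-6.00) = 400.00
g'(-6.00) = -206.00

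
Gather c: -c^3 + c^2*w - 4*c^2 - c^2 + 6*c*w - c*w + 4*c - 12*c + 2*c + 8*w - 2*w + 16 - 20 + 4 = -c^3 + c^2*(w - 5) + c*(5*w - 6) + 6*w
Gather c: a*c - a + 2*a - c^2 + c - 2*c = a - c^2 + c*(a - 1)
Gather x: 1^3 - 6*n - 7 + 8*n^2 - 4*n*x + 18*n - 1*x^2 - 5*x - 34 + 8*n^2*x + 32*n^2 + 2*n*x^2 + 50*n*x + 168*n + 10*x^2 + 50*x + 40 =40*n^2 + 180*n + x^2*(2*n + 9) + x*(8*n^2 + 46*n + 45)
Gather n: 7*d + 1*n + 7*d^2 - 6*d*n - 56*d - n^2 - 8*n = 7*d^2 - 49*d - n^2 + n*(-6*d - 7)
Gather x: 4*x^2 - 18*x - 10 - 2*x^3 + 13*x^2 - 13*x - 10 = -2*x^3 + 17*x^2 - 31*x - 20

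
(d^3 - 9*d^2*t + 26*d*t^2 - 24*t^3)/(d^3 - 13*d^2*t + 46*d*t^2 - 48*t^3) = (-d + 4*t)/(-d + 8*t)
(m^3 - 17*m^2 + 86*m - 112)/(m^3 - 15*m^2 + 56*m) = (m - 2)/m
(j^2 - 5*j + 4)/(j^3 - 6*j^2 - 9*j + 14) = (j - 4)/(j^2 - 5*j - 14)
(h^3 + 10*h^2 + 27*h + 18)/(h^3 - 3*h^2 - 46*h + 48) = (h^2 + 4*h + 3)/(h^2 - 9*h + 8)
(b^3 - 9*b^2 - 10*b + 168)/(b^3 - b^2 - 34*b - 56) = (b - 6)/(b + 2)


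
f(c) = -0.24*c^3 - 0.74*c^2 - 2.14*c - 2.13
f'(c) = -0.72*c^2 - 1.48*c - 2.14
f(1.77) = -9.57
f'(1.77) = -7.02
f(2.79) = -19.07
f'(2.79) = -11.87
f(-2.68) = 2.91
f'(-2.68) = -3.34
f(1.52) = -7.94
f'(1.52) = -6.05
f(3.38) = -27.08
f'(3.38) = -15.37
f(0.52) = -3.48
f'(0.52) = -3.10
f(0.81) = -4.48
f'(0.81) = -3.81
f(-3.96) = 9.64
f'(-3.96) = -7.57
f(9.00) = -256.29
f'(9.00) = -73.78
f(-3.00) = 4.11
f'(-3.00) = -4.18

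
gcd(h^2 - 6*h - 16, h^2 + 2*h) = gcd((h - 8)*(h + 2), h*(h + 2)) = h + 2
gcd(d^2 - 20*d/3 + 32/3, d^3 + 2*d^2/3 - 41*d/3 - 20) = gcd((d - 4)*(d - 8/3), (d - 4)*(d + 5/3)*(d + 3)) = d - 4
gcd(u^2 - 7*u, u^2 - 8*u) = u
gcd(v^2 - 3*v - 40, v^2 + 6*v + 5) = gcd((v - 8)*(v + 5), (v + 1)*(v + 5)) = v + 5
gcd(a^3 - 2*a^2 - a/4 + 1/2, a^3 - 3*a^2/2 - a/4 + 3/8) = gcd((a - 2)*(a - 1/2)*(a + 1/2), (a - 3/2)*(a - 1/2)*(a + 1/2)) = a^2 - 1/4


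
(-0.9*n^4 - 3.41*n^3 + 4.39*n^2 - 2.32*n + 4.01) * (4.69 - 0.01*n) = 0.009*n^5 - 4.1869*n^4 - 16.0368*n^3 + 20.6123*n^2 - 10.9209*n + 18.8069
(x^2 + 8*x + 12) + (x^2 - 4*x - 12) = 2*x^2 + 4*x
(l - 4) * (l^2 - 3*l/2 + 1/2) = l^3 - 11*l^2/2 + 13*l/2 - 2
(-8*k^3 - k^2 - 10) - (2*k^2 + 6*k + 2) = -8*k^3 - 3*k^2 - 6*k - 12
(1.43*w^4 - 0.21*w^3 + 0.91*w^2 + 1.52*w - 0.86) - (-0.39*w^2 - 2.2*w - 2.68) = 1.43*w^4 - 0.21*w^3 + 1.3*w^2 + 3.72*w + 1.82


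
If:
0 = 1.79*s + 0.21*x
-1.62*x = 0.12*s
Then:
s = 0.00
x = 0.00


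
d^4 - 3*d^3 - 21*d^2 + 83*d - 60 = (d - 4)*(d - 3)*(d - 1)*(d + 5)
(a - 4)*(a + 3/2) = a^2 - 5*a/2 - 6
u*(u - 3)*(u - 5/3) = u^3 - 14*u^2/3 + 5*u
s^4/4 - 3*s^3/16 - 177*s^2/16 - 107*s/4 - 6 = (s/4 + 1)*(s - 8)*(s + 1/4)*(s + 3)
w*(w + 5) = w^2 + 5*w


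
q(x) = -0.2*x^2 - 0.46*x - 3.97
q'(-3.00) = 0.74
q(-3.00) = -4.39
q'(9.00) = -4.06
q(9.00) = -24.31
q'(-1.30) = 0.06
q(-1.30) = -3.71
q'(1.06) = -0.88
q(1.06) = -4.68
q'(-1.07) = -0.03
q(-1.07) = -3.71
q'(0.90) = -0.82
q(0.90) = -4.55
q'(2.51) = -1.46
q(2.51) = -6.38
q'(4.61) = -2.30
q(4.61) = -10.34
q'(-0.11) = -0.42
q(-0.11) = -3.92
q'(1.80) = -1.18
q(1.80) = -5.45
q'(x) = -0.4*x - 0.46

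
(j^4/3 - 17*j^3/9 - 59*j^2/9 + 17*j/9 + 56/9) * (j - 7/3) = j^5/3 - 8*j^4/3 - 58*j^3/27 + 464*j^2/27 + 49*j/27 - 392/27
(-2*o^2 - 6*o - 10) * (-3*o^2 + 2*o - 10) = 6*o^4 + 14*o^3 + 38*o^2 + 40*o + 100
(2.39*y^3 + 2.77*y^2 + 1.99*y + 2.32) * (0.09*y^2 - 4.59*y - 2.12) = 0.2151*y^5 - 10.7208*y^4 - 17.602*y^3 - 14.7977*y^2 - 14.8676*y - 4.9184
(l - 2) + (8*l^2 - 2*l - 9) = 8*l^2 - l - 11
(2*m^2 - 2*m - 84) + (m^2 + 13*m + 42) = 3*m^2 + 11*m - 42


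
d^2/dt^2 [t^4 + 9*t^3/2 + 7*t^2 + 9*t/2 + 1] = 12*t^2 + 27*t + 14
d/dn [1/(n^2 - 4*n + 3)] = 2*(2 - n)/(n^2 - 4*n + 3)^2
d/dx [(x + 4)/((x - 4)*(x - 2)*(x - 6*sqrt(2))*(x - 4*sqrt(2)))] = (-(x - 4)*(x - 2)*(x + 4)*(x - 6*sqrt(2)) - (x - 4)*(x - 2)*(x + 4)*(x - 4*sqrt(2)) + (x - 4)*(x - 2)*(x - 6*sqrt(2))*(x - 4*sqrt(2)) - (x - 4)*(x + 4)*(x - 6*sqrt(2))*(x - 4*sqrt(2)) - (x - 2)*(x + 4)*(x - 6*sqrt(2))*(x - 4*sqrt(2)))/((x - 4)^2*(x - 2)^2*(x - 6*sqrt(2))^2*(x - 4*sqrt(2))^2)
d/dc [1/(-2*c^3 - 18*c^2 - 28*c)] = (3*c^2 + 18*c + 14)/(2*c^2*(c^2 + 9*c + 14)^2)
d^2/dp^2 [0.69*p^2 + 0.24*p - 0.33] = 1.38000000000000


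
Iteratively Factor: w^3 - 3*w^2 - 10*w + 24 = (w - 4)*(w^2 + w - 6) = (w - 4)*(w - 2)*(w + 3)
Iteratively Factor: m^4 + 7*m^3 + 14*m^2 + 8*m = (m + 2)*(m^3 + 5*m^2 + 4*m) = (m + 1)*(m + 2)*(m^2 + 4*m) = (m + 1)*(m + 2)*(m + 4)*(m)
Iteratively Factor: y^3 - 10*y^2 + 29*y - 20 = (y - 4)*(y^2 - 6*y + 5) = (y - 5)*(y - 4)*(y - 1)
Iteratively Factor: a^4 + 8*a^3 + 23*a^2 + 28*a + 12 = (a + 3)*(a^3 + 5*a^2 + 8*a + 4) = (a + 2)*(a + 3)*(a^2 + 3*a + 2) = (a + 1)*(a + 2)*(a + 3)*(a + 2)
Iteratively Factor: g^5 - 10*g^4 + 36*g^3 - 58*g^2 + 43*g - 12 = (g - 3)*(g^4 - 7*g^3 + 15*g^2 - 13*g + 4) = (g - 3)*(g - 1)*(g^3 - 6*g^2 + 9*g - 4) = (g - 3)*(g - 1)^2*(g^2 - 5*g + 4) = (g - 3)*(g - 1)^3*(g - 4)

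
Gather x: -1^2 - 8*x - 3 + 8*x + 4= 0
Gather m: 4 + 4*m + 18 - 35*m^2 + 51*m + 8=-35*m^2 + 55*m + 30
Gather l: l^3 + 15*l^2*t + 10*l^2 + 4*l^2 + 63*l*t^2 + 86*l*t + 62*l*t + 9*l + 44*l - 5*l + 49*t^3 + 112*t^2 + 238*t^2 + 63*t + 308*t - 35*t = l^3 + l^2*(15*t + 14) + l*(63*t^2 + 148*t + 48) + 49*t^3 + 350*t^2 + 336*t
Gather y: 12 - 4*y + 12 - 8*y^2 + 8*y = -8*y^2 + 4*y + 24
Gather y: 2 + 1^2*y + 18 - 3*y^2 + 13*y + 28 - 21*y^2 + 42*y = -24*y^2 + 56*y + 48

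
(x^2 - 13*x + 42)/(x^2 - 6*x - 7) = (x - 6)/(x + 1)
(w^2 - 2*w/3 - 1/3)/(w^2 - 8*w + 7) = (w + 1/3)/(w - 7)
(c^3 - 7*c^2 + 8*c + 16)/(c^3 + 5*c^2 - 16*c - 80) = (c^2 - 3*c - 4)/(c^2 + 9*c + 20)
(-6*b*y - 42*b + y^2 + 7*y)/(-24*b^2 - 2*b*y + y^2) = (y + 7)/(4*b + y)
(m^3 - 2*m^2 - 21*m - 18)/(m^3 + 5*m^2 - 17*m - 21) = (m^2 - 3*m - 18)/(m^2 + 4*m - 21)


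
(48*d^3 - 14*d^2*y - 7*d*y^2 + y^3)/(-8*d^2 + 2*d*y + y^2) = (-24*d^2 - 5*d*y + y^2)/(4*d + y)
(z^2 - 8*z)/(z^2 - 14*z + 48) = z/(z - 6)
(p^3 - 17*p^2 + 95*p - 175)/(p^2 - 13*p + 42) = (p^2 - 10*p + 25)/(p - 6)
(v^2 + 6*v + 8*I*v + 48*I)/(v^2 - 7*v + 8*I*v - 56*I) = (v + 6)/(v - 7)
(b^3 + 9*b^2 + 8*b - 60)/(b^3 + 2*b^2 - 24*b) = (b^2 + 3*b - 10)/(b*(b - 4))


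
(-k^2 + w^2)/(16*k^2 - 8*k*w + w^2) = (-k^2 + w^2)/(16*k^2 - 8*k*w + w^2)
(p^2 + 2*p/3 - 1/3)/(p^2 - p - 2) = (p - 1/3)/(p - 2)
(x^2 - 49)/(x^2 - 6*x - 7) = (x + 7)/(x + 1)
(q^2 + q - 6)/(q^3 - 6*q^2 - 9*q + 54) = (q - 2)/(q^2 - 9*q + 18)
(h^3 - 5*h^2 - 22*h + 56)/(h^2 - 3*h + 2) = (h^2 - 3*h - 28)/(h - 1)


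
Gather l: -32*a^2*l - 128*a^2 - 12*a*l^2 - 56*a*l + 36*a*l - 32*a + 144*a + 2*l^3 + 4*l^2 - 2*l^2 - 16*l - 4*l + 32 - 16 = -128*a^2 + 112*a + 2*l^3 + l^2*(2 - 12*a) + l*(-32*a^2 - 20*a - 20) + 16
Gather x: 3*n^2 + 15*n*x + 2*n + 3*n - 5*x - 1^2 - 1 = 3*n^2 + 5*n + x*(15*n - 5) - 2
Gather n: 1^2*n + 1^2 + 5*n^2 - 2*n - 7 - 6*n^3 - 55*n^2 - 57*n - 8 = -6*n^3 - 50*n^2 - 58*n - 14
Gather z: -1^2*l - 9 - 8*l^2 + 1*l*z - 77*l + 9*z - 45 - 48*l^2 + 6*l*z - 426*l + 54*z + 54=-56*l^2 - 504*l + z*(7*l + 63)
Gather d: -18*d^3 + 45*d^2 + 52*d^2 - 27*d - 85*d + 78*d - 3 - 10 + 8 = -18*d^3 + 97*d^2 - 34*d - 5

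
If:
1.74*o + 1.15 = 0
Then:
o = -0.66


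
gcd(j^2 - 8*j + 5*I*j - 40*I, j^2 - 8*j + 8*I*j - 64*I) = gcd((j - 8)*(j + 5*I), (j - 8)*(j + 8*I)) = j - 8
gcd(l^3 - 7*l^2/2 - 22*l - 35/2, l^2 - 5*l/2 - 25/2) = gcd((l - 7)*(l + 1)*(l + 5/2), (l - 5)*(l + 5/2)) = l + 5/2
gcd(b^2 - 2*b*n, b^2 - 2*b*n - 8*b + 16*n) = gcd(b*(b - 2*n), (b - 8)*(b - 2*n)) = b - 2*n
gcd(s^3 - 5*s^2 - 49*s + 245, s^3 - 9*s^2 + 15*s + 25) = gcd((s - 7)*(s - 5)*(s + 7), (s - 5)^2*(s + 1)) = s - 5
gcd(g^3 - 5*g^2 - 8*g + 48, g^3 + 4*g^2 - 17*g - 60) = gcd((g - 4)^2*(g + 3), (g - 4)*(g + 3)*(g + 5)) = g^2 - g - 12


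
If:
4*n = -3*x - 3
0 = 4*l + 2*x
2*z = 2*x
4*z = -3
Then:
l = 3/8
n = -3/16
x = -3/4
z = -3/4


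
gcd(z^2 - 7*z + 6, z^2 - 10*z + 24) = z - 6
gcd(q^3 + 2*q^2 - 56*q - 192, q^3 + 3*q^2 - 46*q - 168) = q^2 + 10*q + 24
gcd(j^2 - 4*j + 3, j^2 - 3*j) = j - 3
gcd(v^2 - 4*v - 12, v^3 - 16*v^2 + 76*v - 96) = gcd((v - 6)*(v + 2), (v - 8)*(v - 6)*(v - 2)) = v - 6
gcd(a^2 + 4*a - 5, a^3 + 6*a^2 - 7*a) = a - 1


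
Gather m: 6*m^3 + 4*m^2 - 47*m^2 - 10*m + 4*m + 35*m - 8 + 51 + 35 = 6*m^3 - 43*m^2 + 29*m + 78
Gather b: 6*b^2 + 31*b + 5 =6*b^2 + 31*b + 5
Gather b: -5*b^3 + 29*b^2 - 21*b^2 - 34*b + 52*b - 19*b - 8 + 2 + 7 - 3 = -5*b^3 + 8*b^2 - b - 2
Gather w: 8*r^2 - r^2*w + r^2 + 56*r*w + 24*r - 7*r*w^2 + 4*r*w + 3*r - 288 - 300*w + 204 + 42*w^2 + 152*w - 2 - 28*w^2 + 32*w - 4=9*r^2 + 27*r + w^2*(14 - 7*r) + w*(-r^2 + 60*r - 116) - 90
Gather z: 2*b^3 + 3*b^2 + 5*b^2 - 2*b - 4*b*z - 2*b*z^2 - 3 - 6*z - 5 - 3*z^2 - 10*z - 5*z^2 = 2*b^3 + 8*b^2 - 2*b + z^2*(-2*b - 8) + z*(-4*b - 16) - 8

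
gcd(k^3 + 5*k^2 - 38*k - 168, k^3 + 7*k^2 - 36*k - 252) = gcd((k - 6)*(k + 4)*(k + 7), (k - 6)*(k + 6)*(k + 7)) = k^2 + k - 42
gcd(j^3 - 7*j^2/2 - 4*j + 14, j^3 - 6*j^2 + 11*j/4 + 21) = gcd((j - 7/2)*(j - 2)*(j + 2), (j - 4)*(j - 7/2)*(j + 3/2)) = j - 7/2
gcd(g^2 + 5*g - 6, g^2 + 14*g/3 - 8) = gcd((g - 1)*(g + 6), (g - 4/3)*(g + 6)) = g + 6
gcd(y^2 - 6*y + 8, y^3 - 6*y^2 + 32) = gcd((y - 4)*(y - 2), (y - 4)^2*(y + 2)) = y - 4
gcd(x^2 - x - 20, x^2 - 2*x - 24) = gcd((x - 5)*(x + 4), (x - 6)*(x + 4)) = x + 4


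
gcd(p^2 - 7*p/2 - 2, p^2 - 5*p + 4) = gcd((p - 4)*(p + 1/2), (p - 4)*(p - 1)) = p - 4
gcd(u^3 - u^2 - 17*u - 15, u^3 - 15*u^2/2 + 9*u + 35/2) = u^2 - 4*u - 5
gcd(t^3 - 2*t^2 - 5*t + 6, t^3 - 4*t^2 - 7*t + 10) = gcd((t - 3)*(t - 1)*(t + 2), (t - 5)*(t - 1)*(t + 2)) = t^2 + t - 2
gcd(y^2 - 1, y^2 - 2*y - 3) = y + 1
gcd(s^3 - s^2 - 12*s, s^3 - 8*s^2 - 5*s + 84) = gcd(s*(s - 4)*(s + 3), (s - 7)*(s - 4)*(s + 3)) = s^2 - s - 12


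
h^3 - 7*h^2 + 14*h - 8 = (h - 4)*(h - 2)*(h - 1)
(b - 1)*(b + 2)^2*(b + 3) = b^4 + 6*b^3 + 9*b^2 - 4*b - 12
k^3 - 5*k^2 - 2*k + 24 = (k - 4)*(k - 3)*(k + 2)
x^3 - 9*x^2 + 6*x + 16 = (x - 8)*(x - 2)*(x + 1)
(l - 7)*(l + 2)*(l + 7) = l^3 + 2*l^2 - 49*l - 98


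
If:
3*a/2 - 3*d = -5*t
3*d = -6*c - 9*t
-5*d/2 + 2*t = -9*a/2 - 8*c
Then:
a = 50*t/3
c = -13*t/2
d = 10*t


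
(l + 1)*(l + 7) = l^2 + 8*l + 7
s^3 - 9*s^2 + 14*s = s*(s - 7)*(s - 2)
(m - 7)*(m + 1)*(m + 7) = m^3 + m^2 - 49*m - 49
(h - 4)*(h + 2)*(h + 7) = h^3 + 5*h^2 - 22*h - 56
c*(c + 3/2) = c^2 + 3*c/2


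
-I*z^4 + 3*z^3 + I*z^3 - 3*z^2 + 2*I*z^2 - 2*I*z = z*(z + I)*(z + 2*I)*(-I*z + I)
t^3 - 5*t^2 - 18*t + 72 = (t - 6)*(t - 3)*(t + 4)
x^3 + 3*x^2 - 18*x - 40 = (x - 4)*(x + 2)*(x + 5)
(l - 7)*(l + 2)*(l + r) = l^3 + l^2*r - 5*l^2 - 5*l*r - 14*l - 14*r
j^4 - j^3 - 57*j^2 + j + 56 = (j - 8)*(j - 1)*(j + 1)*(j + 7)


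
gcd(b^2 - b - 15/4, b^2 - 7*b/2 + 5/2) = b - 5/2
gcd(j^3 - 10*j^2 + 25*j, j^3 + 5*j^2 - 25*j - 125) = j - 5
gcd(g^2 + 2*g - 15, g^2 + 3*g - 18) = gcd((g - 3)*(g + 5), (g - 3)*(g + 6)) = g - 3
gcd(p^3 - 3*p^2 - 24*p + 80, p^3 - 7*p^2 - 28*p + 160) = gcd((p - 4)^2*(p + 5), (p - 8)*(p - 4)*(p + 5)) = p^2 + p - 20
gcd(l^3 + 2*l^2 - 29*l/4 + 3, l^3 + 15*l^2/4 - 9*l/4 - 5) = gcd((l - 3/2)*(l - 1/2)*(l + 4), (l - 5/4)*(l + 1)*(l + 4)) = l + 4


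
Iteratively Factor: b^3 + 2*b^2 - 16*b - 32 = (b + 4)*(b^2 - 2*b - 8) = (b - 4)*(b + 4)*(b + 2)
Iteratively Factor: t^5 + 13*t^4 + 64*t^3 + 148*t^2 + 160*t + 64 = (t + 2)*(t^4 + 11*t^3 + 42*t^2 + 64*t + 32) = (t + 2)*(t + 4)*(t^3 + 7*t^2 + 14*t + 8) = (t + 2)*(t + 4)^2*(t^2 + 3*t + 2) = (t + 1)*(t + 2)*(t + 4)^2*(t + 2)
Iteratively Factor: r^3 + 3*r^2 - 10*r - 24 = (r + 2)*(r^2 + r - 12) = (r - 3)*(r + 2)*(r + 4)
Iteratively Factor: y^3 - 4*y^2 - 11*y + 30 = (y + 3)*(y^2 - 7*y + 10) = (y - 5)*(y + 3)*(y - 2)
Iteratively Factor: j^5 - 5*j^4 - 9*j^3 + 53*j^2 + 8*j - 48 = (j - 4)*(j^4 - j^3 - 13*j^2 + j + 12) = (j - 4)*(j - 1)*(j^3 - 13*j - 12) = (j - 4)*(j - 1)*(j + 1)*(j^2 - j - 12) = (j - 4)*(j - 1)*(j + 1)*(j + 3)*(j - 4)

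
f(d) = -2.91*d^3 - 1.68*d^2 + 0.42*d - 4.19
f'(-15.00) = -1913.43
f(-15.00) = 9432.76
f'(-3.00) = -68.07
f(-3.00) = 58.00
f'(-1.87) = -23.82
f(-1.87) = 8.18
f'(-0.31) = 0.62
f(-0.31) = -4.39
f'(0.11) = -0.06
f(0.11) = -4.17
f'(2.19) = -48.81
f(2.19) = -41.89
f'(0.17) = -0.40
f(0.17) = -4.18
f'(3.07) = -92.17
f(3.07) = -102.93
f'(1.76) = -32.54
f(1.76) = -24.52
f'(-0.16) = 0.73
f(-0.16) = -4.29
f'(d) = -8.73*d^2 - 3.36*d + 0.42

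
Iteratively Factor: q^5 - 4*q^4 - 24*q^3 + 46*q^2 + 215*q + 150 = (q + 1)*(q^4 - 5*q^3 - 19*q^2 + 65*q + 150) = (q - 5)*(q + 1)*(q^3 - 19*q - 30) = (q - 5)*(q + 1)*(q + 3)*(q^2 - 3*q - 10) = (q - 5)*(q + 1)*(q + 2)*(q + 3)*(q - 5)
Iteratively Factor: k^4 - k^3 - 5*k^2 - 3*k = (k)*(k^3 - k^2 - 5*k - 3) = k*(k + 1)*(k^2 - 2*k - 3) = k*(k - 3)*(k + 1)*(k + 1)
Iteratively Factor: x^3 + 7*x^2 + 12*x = (x)*(x^2 + 7*x + 12) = x*(x + 4)*(x + 3)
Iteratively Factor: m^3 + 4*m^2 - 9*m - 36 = (m + 4)*(m^2 - 9) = (m + 3)*(m + 4)*(m - 3)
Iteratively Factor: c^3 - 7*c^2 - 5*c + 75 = (c - 5)*(c^2 - 2*c - 15) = (c - 5)*(c + 3)*(c - 5)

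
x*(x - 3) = x^2 - 3*x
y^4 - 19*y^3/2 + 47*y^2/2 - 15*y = y*(y - 6)*(y - 5/2)*(y - 1)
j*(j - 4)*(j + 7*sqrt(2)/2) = j^3 - 4*j^2 + 7*sqrt(2)*j^2/2 - 14*sqrt(2)*j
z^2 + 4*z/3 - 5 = (z - 5/3)*(z + 3)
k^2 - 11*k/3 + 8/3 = (k - 8/3)*(k - 1)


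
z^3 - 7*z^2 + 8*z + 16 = (z - 4)^2*(z + 1)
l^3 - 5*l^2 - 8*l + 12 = (l - 6)*(l - 1)*(l + 2)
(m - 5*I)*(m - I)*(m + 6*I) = m^3 + 31*m - 30*I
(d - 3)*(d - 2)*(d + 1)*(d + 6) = d^4 + 2*d^3 - 23*d^2 + 12*d + 36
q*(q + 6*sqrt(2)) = q^2 + 6*sqrt(2)*q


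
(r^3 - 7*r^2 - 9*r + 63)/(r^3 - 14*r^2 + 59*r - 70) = (r^2 - 9)/(r^2 - 7*r + 10)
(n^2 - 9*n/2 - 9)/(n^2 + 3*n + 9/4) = 2*(n - 6)/(2*n + 3)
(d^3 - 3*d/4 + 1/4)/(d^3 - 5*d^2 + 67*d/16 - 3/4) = 4*(4*d^3 - 3*d + 1)/(16*d^3 - 80*d^2 + 67*d - 12)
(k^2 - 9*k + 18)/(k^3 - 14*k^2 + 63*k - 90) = 1/(k - 5)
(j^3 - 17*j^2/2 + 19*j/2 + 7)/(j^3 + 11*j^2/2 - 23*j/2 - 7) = (j - 7)/(j + 7)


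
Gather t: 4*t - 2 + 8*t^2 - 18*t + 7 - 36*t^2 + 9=-28*t^2 - 14*t + 14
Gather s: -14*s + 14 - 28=-14*s - 14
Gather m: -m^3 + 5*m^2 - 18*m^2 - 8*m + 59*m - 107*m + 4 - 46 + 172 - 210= -m^3 - 13*m^2 - 56*m - 80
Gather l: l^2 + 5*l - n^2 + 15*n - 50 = l^2 + 5*l - n^2 + 15*n - 50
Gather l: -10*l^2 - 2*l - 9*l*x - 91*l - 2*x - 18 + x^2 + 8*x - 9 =-10*l^2 + l*(-9*x - 93) + x^2 + 6*x - 27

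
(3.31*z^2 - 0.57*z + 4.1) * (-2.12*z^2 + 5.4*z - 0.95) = -7.0172*z^4 + 19.0824*z^3 - 14.9145*z^2 + 22.6815*z - 3.895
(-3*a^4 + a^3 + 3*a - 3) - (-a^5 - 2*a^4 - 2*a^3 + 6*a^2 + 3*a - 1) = a^5 - a^4 + 3*a^3 - 6*a^2 - 2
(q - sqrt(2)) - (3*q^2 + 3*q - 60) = -3*q^2 - 2*q - sqrt(2) + 60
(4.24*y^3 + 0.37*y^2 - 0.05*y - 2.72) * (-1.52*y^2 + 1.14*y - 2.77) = -6.4448*y^5 + 4.2712*y^4 - 11.247*y^3 + 3.0525*y^2 - 2.9623*y + 7.5344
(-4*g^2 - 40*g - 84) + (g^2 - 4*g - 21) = -3*g^2 - 44*g - 105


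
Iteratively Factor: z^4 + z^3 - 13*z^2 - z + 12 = (z - 3)*(z^3 + 4*z^2 - z - 4) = (z - 3)*(z - 1)*(z^2 + 5*z + 4) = (z - 3)*(z - 1)*(z + 1)*(z + 4)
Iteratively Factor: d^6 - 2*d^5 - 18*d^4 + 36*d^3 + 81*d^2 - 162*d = (d - 2)*(d^5 - 18*d^3 + 81*d) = (d - 3)*(d - 2)*(d^4 + 3*d^3 - 9*d^2 - 27*d) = (d - 3)^2*(d - 2)*(d^3 + 6*d^2 + 9*d) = d*(d - 3)^2*(d - 2)*(d^2 + 6*d + 9) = d*(d - 3)^2*(d - 2)*(d + 3)*(d + 3)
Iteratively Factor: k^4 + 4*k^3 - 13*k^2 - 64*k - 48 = (k - 4)*(k^3 + 8*k^2 + 19*k + 12) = (k - 4)*(k + 1)*(k^2 + 7*k + 12) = (k - 4)*(k + 1)*(k + 4)*(k + 3)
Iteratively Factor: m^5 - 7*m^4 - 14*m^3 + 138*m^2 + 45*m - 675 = (m - 5)*(m^4 - 2*m^3 - 24*m^2 + 18*m + 135) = (m - 5)*(m + 3)*(m^3 - 5*m^2 - 9*m + 45) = (m - 5)*(m + 3)^2*(m^2 - 8*m + 15) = (m - 5)*(m - 3)*(m + 3)^2*(m - 5)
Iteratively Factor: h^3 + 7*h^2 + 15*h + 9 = (h + 3)*(h^2 + 4*h + 3) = (h + 1)*(h + 3)*(h + 3)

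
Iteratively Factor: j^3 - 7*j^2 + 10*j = (j - 5)*(j^2 - 2*j) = j*(j - 5)*(j - 2)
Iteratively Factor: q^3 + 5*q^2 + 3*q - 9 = (q + 3)*(q^2 + 2*q - 3) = (q - 1)*(q + 3)*(q + 3)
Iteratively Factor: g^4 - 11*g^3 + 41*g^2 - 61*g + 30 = (g - 5)*(g^3 - 6*g^2 + 11*g - 6) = (g - 5)*(g - 2)*(g^2 - 4*g + 3) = (g - 5)*(g - 3)*(g - 2)*(g - 1)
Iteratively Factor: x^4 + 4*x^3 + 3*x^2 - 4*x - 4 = (x + 2)*(x^3 + 2*x^2 - x - 2) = (x + 1)*(x + 2)*(x^2 + x - 2) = (x - 1)*(x + 1)*(x + 2)*(x + 2)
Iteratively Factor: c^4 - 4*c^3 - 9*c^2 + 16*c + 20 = (c - 2)*(c^3 - 2*c^2 - 13*c - 10) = (c - 2)*(c + 1)*(c^2 - 3*c - 10) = (c - 5)*(c - 2)*(c + 1)*(c + 2)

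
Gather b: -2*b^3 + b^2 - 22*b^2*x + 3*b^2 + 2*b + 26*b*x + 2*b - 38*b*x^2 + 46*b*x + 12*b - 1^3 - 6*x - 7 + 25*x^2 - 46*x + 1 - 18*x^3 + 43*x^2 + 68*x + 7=-2*b^3 + b^2*(4 - 22*x) + b*(-38*x^2 + 72*x + 16) - 18*x^3 + 68*x^2 + 16*x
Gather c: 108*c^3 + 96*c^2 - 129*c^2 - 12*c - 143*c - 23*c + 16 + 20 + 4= 108*c^3 - 33*c^2 - 178*c + 40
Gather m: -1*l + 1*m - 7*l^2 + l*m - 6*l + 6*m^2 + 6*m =-7*l^2 - 7*l + 6*m^2 + m*(l + 7)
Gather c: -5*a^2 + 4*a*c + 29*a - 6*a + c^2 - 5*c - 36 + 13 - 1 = -5*a^2 + 23*a + c^2 + c*(4*a - 5) - 24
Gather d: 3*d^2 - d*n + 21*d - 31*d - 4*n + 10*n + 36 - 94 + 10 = 3*d^2 + d*(-n - 10) + 6*n - 48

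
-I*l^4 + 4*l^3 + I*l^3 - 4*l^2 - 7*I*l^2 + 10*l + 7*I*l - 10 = (l - 2*I)*(l + I)*(l + 5*I)*(-I*l + I)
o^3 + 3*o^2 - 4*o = o*(o - 1)*(o + 4)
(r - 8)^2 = r^2 - 16*r + 64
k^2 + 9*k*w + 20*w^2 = (k + 4*w)*(k + 5*w)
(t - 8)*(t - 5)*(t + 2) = t^3 - 11*t^2 + 14*t + 80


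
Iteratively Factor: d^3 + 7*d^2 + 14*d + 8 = (d + 1)*(d^2 + 6*d + 8) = (d + 1)*(d + 4)*(d + 2)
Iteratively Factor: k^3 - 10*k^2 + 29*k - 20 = (k - 1)*(k^2 - 9*k + 20) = (k - 5)*(k - 1)*(k - 4)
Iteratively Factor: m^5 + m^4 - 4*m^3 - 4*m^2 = (m)*(m^4 + m^3 - 4*m^2 - 4*m) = m*(m + 1)*(m^3 - 4*m) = m*(m - 2)*(m + 1)*(m^2 + 2*m) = m*(m - 2)*(m + 1)*(m + 2)*(m)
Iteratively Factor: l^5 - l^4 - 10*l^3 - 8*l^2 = (l)*(l^4 - l^3 - 10*l^2 - 8*l) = l*(l - 4)*(l^3 + 3*l^2 + 2*l) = l*(l - 4)*(l + 1)*(l^2 + 2*l) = l*(l - 4)*(l + 1)*(l + 2)*(l)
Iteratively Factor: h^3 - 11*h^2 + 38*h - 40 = (h - 4)*(h^2 - 7*h + 10) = (h - 5)*(h - 4)*(h - 2)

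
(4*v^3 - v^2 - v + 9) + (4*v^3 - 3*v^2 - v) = 8*v^3 - 4*v^2 - 2*v + 9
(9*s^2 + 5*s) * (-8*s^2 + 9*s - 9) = -72*s^4 + 41*s^3 - 36*s^2 - 45*s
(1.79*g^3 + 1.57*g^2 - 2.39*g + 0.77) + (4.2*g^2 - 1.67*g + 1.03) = 1.79*g^3 + 5.77*g^2 - 4.06*g + 1.8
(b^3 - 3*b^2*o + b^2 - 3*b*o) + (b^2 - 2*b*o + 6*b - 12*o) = b^3 - 3*b^2*o + 2*b^2 - 5*b*o + 6*b - 12*o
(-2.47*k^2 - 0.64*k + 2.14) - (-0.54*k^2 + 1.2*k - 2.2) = -1.93*k^2 - 1.84*k + 4.34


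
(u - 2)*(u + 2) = u^2 - 4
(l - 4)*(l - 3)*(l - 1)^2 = l^4 - 9*l^3 + 27*l^2 - 31*l + 12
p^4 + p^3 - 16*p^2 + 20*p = p*(p - 2)^2*(p + 5)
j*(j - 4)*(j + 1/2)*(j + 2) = j^4 - 3*j^3/2 - 9*j^2 - 4*j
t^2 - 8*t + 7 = (t - 7)*(t - 1)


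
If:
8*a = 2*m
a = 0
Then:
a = 0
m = 0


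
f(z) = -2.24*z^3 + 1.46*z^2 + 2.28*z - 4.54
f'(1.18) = -3.63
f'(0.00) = 2.28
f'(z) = -6.72*z^2 + 2.92*z + 2.28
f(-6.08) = 539.02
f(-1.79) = 8.90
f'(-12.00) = -1000.44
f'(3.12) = -54.02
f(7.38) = -808.56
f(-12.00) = 4049.06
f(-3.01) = 62.91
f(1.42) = -4.77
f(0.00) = -4.54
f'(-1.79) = -24.48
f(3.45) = -71.28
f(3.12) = -51.25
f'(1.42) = -7.12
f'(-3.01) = -67.39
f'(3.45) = -67.63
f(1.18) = -3.50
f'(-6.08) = -263.89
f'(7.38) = -342.17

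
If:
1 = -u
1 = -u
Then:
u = -1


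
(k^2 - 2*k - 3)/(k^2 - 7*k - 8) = (k - 3)/(k - 8)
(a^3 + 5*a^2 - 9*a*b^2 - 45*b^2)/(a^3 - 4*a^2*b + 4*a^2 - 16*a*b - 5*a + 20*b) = (a^2 - 9*b^2)/(a^2 - 4*a*b - a + 4*b)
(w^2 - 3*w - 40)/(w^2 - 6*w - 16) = (w + 5)/(w + 2)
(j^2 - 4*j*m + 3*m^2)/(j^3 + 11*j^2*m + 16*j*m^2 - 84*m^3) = (j^2 - 4*j*m + 3*m^2)/(j^3 + 11*j^2*m + 16*j*m^2 - 84*m^3)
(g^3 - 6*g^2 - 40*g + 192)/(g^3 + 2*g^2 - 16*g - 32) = (g^2 - 2*g - 48)/(g^2 + 6*g + 8)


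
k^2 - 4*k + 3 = (k - 3)*(k - 1)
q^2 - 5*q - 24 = (q - 8)*(q + 3)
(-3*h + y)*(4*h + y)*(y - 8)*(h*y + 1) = -12*h^3*y^2 + 96*h^3*y + h^2*y^3 - 8*h^2*y^2 - 12*h^2*y + 96*h^2 + h*y^4 - 8*h*y^3 + h*y^2 - 8*h*y + y^3 - 8*y^2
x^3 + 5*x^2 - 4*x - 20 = (x - 2)*(x + 2)*(x + 5)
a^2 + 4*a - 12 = (a - 2)*(a + 6)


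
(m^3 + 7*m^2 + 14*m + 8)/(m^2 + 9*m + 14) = (m^2 + 5*m + 4)/(m + 7)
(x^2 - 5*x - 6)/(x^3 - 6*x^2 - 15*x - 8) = (x - 6)/(x^2 - 7*x - 8)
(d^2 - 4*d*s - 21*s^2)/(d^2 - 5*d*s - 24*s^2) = (-d + 7*s)/(-d + 8*s)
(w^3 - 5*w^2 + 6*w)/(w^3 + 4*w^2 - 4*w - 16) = w*(w - 3)/(w^2 + 6*w + 8)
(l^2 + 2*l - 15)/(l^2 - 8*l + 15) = (l + 5)/(l - 5)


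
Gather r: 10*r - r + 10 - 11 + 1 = 9*r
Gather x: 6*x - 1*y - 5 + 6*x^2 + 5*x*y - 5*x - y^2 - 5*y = 6*x^2 + x*(5*y + 1) - y^2 - 6*y - 5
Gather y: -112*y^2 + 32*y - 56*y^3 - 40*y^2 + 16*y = -56*y^3 - 152*y^2 + 48*y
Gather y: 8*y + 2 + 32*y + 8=40*y + 10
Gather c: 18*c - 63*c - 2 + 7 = 5 - 45*c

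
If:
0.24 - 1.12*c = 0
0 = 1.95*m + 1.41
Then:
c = 0.21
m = -0.72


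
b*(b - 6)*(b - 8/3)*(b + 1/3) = b^4 - 25*b^3/3 + 118*b^2/9 + 16*b/3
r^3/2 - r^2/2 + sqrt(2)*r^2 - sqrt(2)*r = r*(r/2 + sqrt(2))*(r - 1)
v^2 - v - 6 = (v - 3)*(v + 2)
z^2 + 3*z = z*(z + 3)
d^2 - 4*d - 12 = (d - 6)*(d + 2)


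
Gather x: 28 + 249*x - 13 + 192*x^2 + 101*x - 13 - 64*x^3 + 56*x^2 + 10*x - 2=-64*x^3 + 248*x^2 + 360*x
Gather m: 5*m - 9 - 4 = 5*m - 13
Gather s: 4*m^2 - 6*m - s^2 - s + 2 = 4*m^2 - 6*m - s^2 - s + 2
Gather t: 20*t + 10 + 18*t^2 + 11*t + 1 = 18*t^2 + 31*t + 11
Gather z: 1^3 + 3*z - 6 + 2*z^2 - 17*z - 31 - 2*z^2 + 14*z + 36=0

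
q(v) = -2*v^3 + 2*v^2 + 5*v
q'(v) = -6*v^2 + 4*v + 5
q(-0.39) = -1.53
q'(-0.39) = 2.53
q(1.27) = 5.48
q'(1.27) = 0.40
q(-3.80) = 119.62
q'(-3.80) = -96.84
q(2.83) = -15.16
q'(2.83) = -31.73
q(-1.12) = -0.28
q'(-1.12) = -7.01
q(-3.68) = 108.36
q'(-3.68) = -90.97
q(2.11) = 0.67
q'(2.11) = -13.27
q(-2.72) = 41.44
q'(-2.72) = -50.27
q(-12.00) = 3684.00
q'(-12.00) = -907.00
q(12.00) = -3108.00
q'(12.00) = -811.00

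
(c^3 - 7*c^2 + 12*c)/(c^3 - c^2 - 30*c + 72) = c/(c + 6)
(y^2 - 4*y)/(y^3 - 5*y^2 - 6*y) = (4 - y)/(-y^2 + 5*y + 6)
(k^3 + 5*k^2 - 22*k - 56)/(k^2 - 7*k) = (k^3 + 5*k^2 - 22*k - 56)/(k*(k - 7))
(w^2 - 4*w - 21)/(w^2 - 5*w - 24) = (w - 7)/(w - 8)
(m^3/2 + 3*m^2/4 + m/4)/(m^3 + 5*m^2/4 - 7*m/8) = 2*(2*m^2 + 3*m + 1)/(8*m^2 + 10*m - 7)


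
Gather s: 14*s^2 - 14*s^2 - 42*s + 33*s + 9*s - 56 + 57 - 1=0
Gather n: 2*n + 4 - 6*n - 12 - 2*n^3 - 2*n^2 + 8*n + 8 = -2*n^3 - 2*n^2 + 4*n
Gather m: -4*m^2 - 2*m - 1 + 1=-4*m^2 - 2*m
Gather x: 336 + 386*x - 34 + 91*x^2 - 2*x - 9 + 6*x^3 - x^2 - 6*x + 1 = 6*x^3 + 90*x^2 + 378*x + 294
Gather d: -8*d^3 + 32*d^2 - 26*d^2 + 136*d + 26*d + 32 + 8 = -8*d^3 + 6*d^2 + 162*d + 40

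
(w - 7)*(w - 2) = w^2 - 9*w + 14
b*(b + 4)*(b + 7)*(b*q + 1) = b^4*q + 11*b^3*q + b^3 + 28*b^2*q + 11*b^2 + 28*b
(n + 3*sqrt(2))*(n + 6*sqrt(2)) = n^2 + 9*sqrt(2)*n + 36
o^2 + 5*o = o*(o + 5)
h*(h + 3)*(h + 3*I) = h^3 + 3*h^2 + 3*I*h^2 + 9*I*h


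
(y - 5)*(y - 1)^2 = y^3 - 7*y^2 + 11*y - 5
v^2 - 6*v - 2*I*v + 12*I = (v - 6)*(v - 2*I)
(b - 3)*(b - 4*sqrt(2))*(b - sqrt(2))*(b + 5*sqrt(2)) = b^4 - 3*b^3 - 42*b^2 + 40*sqrt(2)*b + 126*b - 120*sqrt(2)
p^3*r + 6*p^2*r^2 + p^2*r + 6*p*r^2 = p*(p + 6*r)*(p*r + r)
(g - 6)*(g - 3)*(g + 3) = g^3 - 6*g^2 - 9*g + 54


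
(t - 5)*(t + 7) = t^2 + 2*t - 35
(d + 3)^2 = d^2 + 6*d + 9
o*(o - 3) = o^2 - 3*o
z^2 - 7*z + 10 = (z - 5)*(z - 2)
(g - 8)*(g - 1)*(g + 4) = g^3 - 5*g^2 - 28*g + 32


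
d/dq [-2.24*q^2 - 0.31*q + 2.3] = -4.48*q - 0.31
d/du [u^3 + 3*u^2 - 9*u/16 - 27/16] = 3*u^2 + 6*u - 9/16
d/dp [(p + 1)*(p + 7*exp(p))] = p + (p + 1)*(7*exp(p) + 1) + 7*exp(p)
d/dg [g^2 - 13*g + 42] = 2*g - 13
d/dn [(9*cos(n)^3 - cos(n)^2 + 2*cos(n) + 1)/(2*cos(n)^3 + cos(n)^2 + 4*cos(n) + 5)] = (-11*cos(n)^4 - 64*cos(n)^3 - 123*cos(n)^2 + 12*cos(n) - 6)*sin(n)/((cos(n) + 1)^2*(cos(n) - cos(2*n) - 6)^2)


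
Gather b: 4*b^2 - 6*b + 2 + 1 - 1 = 4*b^2 - 6*b + 2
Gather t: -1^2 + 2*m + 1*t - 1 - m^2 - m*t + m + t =-m^2 + 3*m + t*(2 - m) - 2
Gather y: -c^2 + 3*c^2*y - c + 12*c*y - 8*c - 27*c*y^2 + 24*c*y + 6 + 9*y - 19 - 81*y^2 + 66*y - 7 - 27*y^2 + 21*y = -c^2 - 9*c + y^2*(-27*c - 108) + y*(3*c^2 + 36*c + 96) - 20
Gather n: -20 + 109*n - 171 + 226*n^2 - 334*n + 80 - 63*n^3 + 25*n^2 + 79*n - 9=-63*n^3 + 251*n^2 - 146*n - 120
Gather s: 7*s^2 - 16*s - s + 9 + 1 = 7*s^2 - 17*s + 10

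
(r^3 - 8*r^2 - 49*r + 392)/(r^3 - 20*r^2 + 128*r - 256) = (r^2 - 49)/(r^2 - 12*r + 32)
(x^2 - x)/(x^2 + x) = (x - 1)/(x + 1)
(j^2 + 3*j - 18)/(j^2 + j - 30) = (j - 3)/(j - 5)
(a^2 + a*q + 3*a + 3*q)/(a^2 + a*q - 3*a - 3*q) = (a + 3)/(a - 3)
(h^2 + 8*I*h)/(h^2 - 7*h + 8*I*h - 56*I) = h/(h - 7)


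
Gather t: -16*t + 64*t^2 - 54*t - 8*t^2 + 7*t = 56*t^2 - 63*t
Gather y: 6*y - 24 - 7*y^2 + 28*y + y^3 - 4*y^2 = y^3 - 11*y^2 + 34*y - 24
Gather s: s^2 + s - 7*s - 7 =s^2 - 6*s - 7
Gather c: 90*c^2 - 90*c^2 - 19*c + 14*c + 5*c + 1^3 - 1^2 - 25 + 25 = 0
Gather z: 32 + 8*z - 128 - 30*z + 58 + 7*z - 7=-15*z - 45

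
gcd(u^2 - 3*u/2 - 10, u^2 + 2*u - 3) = 1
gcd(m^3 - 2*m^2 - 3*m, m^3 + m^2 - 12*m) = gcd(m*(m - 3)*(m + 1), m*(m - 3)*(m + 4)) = m^2 - 3*m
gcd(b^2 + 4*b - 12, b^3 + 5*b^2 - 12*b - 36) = b + 6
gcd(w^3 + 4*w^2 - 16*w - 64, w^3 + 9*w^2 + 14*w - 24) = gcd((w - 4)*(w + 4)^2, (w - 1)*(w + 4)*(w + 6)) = w + 4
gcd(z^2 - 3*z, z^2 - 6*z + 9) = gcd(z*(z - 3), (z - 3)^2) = z - 3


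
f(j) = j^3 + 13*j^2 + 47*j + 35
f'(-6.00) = -1.00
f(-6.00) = 5.00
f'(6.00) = 311.00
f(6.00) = 1001.00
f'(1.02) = 76.64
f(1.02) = 97.53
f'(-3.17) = -5.27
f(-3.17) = -15.21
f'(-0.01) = 46.74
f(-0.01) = 34.53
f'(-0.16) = 42.92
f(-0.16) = 27.81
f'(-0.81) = 27.91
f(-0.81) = 4.93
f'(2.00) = 111.00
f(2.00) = 189.00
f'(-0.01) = 46.74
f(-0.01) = 34.53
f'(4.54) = 226.87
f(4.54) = 609.91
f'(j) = 3*j^2 + 26*j + 47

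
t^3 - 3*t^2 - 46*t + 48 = (t - 8)*(t - 1)*(t + 6)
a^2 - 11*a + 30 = (a - 6)*(a - 5)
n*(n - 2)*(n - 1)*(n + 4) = n^4 + n^3 - 10*n^2 + 8*n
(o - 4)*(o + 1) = o^2 - 3*o - 4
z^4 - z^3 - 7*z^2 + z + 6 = (z - 3)*(z - 1)*(z + 1)*(z + 2)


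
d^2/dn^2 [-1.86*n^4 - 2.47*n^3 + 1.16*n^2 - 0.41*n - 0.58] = -22.32*n^2 - 14.82*n + 2.32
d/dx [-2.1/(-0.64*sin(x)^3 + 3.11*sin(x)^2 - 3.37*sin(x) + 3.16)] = (-4.032*sin(x)^2 + 13.062*sin(x) - 7.077)*cos(x)/(0.64*sin(x)^3 - 3.11*sin(x)^2 + 3.37*sin(x) - 3.16)^2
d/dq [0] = 0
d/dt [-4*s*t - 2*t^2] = -4*s - 4*t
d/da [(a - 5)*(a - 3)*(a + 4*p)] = 3*a^2 + 8*a*p - 16*a - 32*p + 15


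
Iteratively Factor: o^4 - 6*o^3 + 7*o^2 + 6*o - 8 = (o - 2)*(o^3 - 4*o^2 - o + 4) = (o - 2)*(o + 1)*(o^2 - 5*o + 4) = (o - 2)*(o - 1)*(o + 1)*(o - 4)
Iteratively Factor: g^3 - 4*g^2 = (g)*(g^2 - 4*g) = g^2*(g - 4)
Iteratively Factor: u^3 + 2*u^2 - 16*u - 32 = (u - 4)*(u^2 + 6*u + 8) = (u - 4)*(u + 4)*(u + 2)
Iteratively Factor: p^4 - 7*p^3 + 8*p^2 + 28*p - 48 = (p - 3)*(p^3 - 4*p^2 - 4*p + 16) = (p - 4)*(p - 3)*(p^2 - 4) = (p - 4)*(p - 3)*(p + 2)*(p - 2)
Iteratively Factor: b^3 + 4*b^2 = (b)*(b^2 + 4*b) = b*(b + 4)*(b)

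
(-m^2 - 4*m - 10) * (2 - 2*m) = 2*m^3 + 6*m^2 + 12*m - 20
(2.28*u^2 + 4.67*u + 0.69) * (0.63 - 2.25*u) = -5.13*u^3 - 9.0711*u^2 + 1.3896*u + 0.4347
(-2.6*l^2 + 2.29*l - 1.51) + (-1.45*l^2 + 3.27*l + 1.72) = -4.05*l^2 + 5.56*l + 0.21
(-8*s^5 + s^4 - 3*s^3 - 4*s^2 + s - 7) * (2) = -16*s^5 + 2*s^4 - 6*s^3 - 8*s^2 + 2*s - 14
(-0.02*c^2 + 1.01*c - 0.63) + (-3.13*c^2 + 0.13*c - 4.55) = -3.15*c^2 + 1.14*c - 5.18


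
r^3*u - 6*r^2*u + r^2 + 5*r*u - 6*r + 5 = (r - 5)*(r - 1)*(r*u + 1)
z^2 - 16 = (z - 4)*(z + 4)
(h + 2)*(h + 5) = h^2 + 7*h + 10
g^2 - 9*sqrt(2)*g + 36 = (g - 6*sqrt(2))*(g - 3*sqrt(2))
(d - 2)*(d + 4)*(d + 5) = d^3 + 7*d^2 + 2*d - 40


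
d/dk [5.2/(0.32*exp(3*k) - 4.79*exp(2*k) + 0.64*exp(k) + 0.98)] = (-4.992*exp(2*k) + 49.816*exp(k) - 3.328)*exp(k)/(0.32*exp(3*k) - 4.79*exp(2*k) + 0.64*exp(k) + 0.98)^2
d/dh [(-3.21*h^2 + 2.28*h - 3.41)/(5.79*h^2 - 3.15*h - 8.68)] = (-3.08969999999999*h^2 + 95.2134*h - 30.5319)/(33.5241*h^4 - 36.477*h^3 - 90.5919*h^2 + 54.684*h + 75.3424)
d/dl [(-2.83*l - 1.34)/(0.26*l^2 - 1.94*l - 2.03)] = (0.7358*l^2 + 0.6968*l + 3.1453)/(0.0676*l^4 - 1.0088*l^3 + 2.708*l^2 + 7.8764*l + 4.1209)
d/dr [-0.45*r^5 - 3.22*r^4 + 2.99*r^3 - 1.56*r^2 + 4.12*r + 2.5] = -2.25*r^4 - 12.88*r^3 + 8.97*r^2 - 3.12*r + 4.12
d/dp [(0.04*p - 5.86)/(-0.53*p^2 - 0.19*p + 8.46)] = (0.0212*p^2 - 6.2116*p - 0.775)/(0.2809*p^4 + 0.2014*p^3 - 8.9315*p^2 - 3.2148*p + 71.5716)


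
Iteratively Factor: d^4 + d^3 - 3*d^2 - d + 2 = (d - 1)*(d^3 + 2*d^2 - d - 2) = (d - 1)*(d + 1)*(d^2 + d - 2) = (d - 1)^2*(d + 1)*(d + 2)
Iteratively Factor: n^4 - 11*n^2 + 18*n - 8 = (n - 2)*(n^3 + 2*n^2 - 7*n + 4) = (n - 2)*(n - 1)*(n^2 + 3*n - 4) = (n - 2)*(n - 1)^2*(n + 4)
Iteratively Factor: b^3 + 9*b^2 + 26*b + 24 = (b + 4)*(b^2 + 5*b + 6) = (b + 3)*(b + 4)*(b + 2)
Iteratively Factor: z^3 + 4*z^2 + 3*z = (z)*(z^2 + 4*z + 3) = z*(z + 1)*(z + 3)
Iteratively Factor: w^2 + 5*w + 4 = (w + 1)*(w + 4)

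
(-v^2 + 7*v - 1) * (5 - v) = v^3 - 12*v^2 + 36*v - 5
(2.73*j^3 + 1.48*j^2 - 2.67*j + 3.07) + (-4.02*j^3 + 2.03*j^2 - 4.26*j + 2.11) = -1.29*j^3 + 3.51*j^2 - 6.93*j + 5.18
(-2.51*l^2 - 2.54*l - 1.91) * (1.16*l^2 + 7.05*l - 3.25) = -2.9116*l^4 - 20.6419*l^3 - 11.9651*l^2 - 5.2105*l + 6.2075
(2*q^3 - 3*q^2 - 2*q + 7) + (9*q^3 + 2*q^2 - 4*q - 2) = 11*q^3 - q^2 - 6*q + 5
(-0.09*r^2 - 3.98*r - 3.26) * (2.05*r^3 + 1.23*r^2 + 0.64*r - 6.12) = -0.1845*r^5 - 8.2697*r^4 - 11.636*r^3 - 6.0062*r^2 + 22.2712*r + 19.9512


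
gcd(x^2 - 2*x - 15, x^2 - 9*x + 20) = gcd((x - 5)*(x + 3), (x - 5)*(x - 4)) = x - 5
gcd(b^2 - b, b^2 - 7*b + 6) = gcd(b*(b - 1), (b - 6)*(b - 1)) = b - 1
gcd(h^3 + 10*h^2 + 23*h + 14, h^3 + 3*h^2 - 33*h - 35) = h^2 + 8*h + 7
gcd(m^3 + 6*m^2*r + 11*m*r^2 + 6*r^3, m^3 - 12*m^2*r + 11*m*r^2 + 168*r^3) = m + 3*r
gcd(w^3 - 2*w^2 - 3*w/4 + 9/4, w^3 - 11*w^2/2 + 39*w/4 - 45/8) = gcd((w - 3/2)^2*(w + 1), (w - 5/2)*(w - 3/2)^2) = w^2 - 3*w + 9/4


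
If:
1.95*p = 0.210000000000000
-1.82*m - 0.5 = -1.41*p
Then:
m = -0.19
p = 0.11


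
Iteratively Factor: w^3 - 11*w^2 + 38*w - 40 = (w - 2)*(w^2 - 9*w + 20) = (w - 5)*(w - 2)*(w - 4)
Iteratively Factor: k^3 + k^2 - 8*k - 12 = (k - 3)*(k^2 + 4*k + 4) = (k - 3)*(k + 2)*(k + 2)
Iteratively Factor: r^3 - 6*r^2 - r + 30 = (r - 3)*(r^2 - 3*r - 10) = (r - 5)*(r - 3)*(r + 2)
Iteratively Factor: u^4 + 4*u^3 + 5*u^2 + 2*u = (u + 2)*(u^3 + 2*u^2 + u) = (u + 1)*(u + 2)*(u^2 + u) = (u + 1)^2*(u + 2)*(u)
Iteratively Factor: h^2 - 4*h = (h)*(h - 4)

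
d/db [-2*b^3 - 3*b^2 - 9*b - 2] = -6*b^2 - 6*b - 9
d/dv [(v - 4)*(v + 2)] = 2*v - 2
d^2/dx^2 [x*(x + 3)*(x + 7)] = 6*x + 20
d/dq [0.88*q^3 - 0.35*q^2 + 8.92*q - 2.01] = 2.64*q^2 - 0.7*q + 8.92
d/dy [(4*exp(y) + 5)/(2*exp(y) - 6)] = -17*exp(y)/(2*(exp(y) - 3)^2)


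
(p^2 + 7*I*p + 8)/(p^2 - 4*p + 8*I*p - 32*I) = (p - I)/(p - 4)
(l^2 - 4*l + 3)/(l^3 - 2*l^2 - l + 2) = (l - 3)/(l^2 - l - 2)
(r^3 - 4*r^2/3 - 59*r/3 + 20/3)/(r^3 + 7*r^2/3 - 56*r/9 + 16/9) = 3*(r - 5)/(3*r - 4)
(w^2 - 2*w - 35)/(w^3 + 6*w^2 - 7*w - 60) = (w - 7)/(w^2 + w - 12)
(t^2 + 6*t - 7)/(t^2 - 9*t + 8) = (t + 7)/(t - 8)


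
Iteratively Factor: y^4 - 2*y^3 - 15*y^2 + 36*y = (y)*(y^3 - 2*y^2 - 15*y + 36) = y*(y - 3)*(y^2 + y - 12) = y*(y - 3)^2*(y + 4)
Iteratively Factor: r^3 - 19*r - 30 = (r + 3)*(r^2 - 3*r - 10) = (r - 5)*(r + 3)*(r + 2)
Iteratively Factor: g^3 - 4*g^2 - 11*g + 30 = (g - 2)*(g^2 - 2*g - 15) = (g - 5)*(g - 2)*(g + 3)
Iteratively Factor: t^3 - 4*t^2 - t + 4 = (t - 4)*(t^2 - 1) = (t - 4)*(t - 1)*(t + 1)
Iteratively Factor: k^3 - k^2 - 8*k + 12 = (k - 2)*(k^2 + k - 6) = (k - 2)^2*(k + 3)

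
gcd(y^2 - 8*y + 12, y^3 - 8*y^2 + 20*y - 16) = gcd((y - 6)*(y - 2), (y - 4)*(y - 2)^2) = y - 2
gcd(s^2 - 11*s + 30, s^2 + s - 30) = s - 5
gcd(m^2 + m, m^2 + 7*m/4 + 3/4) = m + 1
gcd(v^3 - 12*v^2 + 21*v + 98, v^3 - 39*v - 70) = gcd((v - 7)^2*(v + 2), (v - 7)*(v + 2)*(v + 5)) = v^2 - 5*v - 14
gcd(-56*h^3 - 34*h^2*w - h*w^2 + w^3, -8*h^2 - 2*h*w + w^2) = 2*h + w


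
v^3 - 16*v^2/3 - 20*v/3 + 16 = (v - 6)*(v - 4/3)*(v + 2)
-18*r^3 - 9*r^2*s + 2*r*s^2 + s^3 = (-3*r + s)*(2*r + s)*(3*r + s)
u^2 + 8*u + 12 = (u + 2)*(u + 6)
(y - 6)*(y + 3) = y^2 - 3*y - 18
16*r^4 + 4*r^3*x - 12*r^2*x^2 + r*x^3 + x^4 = (-2*r + x)^2*(r + x)*(4*r + x)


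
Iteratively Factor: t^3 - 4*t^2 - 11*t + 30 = (t - 5)*(t^2 + t - 6) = (t - 5)*(t - 2)*(t + 3)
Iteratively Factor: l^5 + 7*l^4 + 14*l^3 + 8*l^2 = (l + 2)*(l^4 + 5*l^3 + 4*l^2) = (l + 1)*(l + 2)*(l^3 + 4*l^2) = (l + 1)*(l + 2)*(l + 4)*(l^2) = l*(l + 1)*(l + 2)*(l + 4)*(l)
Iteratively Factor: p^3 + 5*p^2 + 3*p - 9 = (p + 3)*(p^2 + 2*p - 3) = (p + 3)^2*(p - 1)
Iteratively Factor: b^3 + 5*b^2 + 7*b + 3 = (b + 1)*(b^2 + 4*b + 3) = (b + 1)*(b + 3)*(b + 1)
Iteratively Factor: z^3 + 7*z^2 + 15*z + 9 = (z + 3)*(z^2 + 4*z + 3) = (z + 1)*(z + 3)*(z + 3)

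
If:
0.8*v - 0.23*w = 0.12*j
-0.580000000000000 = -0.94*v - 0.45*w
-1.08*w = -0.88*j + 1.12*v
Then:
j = 1.14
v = 0.34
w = 0.58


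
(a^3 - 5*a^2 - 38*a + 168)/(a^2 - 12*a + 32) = (a^2 - a - 42)/(a - 8)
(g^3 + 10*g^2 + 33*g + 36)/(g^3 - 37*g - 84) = (g + 3)/(g - 7)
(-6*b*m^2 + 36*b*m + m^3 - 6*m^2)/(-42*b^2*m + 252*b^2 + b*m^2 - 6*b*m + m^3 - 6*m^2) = m/(7*b + m)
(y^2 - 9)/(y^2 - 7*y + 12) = (y + 3)/(y - 4)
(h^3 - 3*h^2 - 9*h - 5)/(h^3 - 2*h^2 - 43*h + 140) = (h^2 + 2*h + 1)/(h^2 + 3*h - 28)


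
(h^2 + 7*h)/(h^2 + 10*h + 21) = h/(h + 3)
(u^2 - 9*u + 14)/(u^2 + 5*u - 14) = (u - 7)/(u + 7)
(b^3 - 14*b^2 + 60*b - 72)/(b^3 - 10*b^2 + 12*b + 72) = (b - 2)/(b + 2)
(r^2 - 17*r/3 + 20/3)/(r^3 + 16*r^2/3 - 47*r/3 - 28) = (3*r^2 - 17*r + 20)/(3*r^3 + 16*r^2 - 47*r - 84)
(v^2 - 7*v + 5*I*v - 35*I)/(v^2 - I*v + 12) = (v^2 + v*(-7 + 5*I) - 35*I)/(v^2 - I*v + 12)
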